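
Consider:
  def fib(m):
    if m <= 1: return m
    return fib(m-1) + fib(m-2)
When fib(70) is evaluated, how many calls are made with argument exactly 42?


Let N(m) = number of times fib(m) is called while evaluating fib(70).
N(70) = 1 (the initial call).
N(69) = 1 (only fib(70) calls it).
For 1 <= m <= 68: fib(m) is called by fib(m+1) and fib(m+2), so
  N(m) = N(m+1) + N(m+2).
fib(0) is called only by fib(2), so N(0) = N(2).
Walk down from m=70:
  N(70)=1, N(69)=1, N(68)=2, N(67)=3, N(66)=5, N(65)=8, N(64)=13, N(63)=21, N(62)=34, N(61)=55, N(60)=89, N(59)=144, N(58)=233, N(57)=377, N(56)=610, N(55)=987, N(54)=1597, N(53)=2584, N(52)=4181, N(51)=6765, N(50)=10946, N(49)=17711, N(48)=28657, N(47)=46368, N(46)=75025, N(45)=121393, N(44)=196418, N(43)=317811, N(42)=514229
N(42) = 514229


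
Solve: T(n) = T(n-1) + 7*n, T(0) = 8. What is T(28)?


Expanding the recurrence:
T(28) = T(27) + 7*28
       = T(26) + 7*27 + 7*28
       ...
       = T(0) + 7*(1 + 2 + ... + 28)
       = 8 + 7 * 28*29/2
       = 8 + 7 * 406
       = 8 + 2842 = 2850


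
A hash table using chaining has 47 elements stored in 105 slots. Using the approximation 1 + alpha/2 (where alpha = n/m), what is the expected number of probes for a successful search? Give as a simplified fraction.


Load factor alpha = n/m = 47/105
Expected probes = 1 + alpha/2 = 1 + 47/(2*105)
= 1 + 47/210
= 210/210 + 47/210
= 257/210


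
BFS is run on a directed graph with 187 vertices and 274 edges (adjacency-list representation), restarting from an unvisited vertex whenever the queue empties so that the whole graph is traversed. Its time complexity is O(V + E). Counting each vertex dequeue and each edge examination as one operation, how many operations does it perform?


A full BFS traversal dequeues each vertex exactly once and examines each directed edge exactly once.
V = 187 (vertex processing cost)
E = 274 (edge examination cost)
Total operations proportional to V + E = 187 + 274 = 461


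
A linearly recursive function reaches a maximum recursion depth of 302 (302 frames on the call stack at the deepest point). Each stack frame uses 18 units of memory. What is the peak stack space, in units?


Maximum recursion depth = 302 frames
Memory per frame = 18 units
Total stack space = depth * frame_size
= 302 * 18 = 5436


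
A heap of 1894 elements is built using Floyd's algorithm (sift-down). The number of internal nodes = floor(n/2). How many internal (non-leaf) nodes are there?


Leaf nodes occupy roughly half the array.
Sift-down is called for each internal node, starting from the last one.
Internal nodes = floor(n/2) = floor(1894/2) = 947


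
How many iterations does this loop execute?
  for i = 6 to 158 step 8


The loop variable i takes values starting at 6 and increments by 8 each iteration.
Sequence: i = 6, 14, 22, 30, 38, 46, 54, 62, 70, ...
The upper bound 158 is inclusive, so the count is floor((last - first) / step) + 1:
floor((158 - 6) / 8) + 1 = floor(152/8) + 1 = 19 + 1 = 20


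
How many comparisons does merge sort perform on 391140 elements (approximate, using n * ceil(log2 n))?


Recursion depth: ceil(log2(391140)) = 19
Each recursion level merges n = 391140 elements
Total = 391140 * 19 = 7431660


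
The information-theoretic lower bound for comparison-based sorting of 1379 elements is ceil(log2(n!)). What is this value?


A binary decision tree of height h has at most 2^h leaves and needs at least n! of them, so h >= ceil(log2(n!)).
1379! is far too large to multiply out, so use Stirling's series:
  ln(n!) ~ n ln n - n + (1/2) ln(2 pi n) + 1/(12n)  (error below 1/(360 n^3), negligible here)
  ln(1379) = 7.2291139
  n ln n = 1379 * 7.2291139 = 9968.9481
  (1/2) ln(2 pi * 1379) = (1/2) ln(8664.5125) = 4.5335
  1/(12*1379) = 0.0001
  ln(1379!) ~ 9968.9481 - 1379 + 4.5335 + 0.0001 = 8594.4817
Convert to base 2: log2(1379!) = 8594.4817 / ln 2 = 8594.4817 / 0.69314718 = 12399.2161
ceil(12399.2161) = 12400


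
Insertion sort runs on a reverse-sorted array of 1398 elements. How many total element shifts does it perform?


Sum of shifts = 1 + 2 + 3 + ... + 1397
= 1398 * 1397 / 2
= 1953006 / 2
= 976503


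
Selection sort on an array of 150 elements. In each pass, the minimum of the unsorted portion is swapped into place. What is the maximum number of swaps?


Selection sort performs one swap per pass:
  Pass 1: find min in positions 0 to 149, swap with position 0
  Pass 2: find min in positions 1 to 149, swap with position 1
  Pass 3: find min in positions 2 to 149, swap with position 2
  Pass 4: find min in positions 3 to 149, swap with position 3
  Pass 5: find min in positions 4 to 149, swap with position 4
  ... (144 more passes)
Total passes (and swaps) = n - 1 = 150 - 1 = 149


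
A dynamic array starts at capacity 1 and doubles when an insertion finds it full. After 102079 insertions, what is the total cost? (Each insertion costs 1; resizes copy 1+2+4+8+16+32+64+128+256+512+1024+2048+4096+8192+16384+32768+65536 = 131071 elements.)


Insertion cost: 102079 (one per element)
Resizes occur just before inserting elements 2, 3, 5, 9, ...
Elements copied at each resize: 1 + 2 + 4 + 8 + 16 + 32 + 64 + 128 + 256 + 512 + 1024 + 2048 + 4096 + 8192 + 16384 + 32768 + 65536
Sum of copies = 131071 (geometric series: 2^k - 1)
Total = 102079 + 131071 = 233150


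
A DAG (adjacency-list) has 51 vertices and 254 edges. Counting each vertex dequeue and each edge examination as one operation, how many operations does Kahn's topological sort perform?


V = 51 (vertex processing)
E = 254 (edge processing)
V + E = 51 + 254 = 305


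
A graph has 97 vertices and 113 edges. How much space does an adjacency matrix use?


Adjacency matrix: V x V grid of entries
Space = V^2 = 97^2 = 97 * 97 = 9409


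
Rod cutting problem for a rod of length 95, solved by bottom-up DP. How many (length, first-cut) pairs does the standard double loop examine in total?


For each subproblem length i = 1..95, the inner loop considers i possible first cuts.
Total = 1 + 2 + ... + 95
= 95*(95+1)/2
= 95*96/2 = 4560


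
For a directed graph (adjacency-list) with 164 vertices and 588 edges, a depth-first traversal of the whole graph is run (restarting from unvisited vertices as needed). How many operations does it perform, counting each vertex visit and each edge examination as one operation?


A full DFS traversal visits each vertex once and examines each edge once.
V = 164
E = 588
Sum = 164 + 588 = 752


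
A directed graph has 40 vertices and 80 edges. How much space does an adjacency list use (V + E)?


Adjacency list: one list head per vertex + one entry per edge
Vertex heads: 40
Edge entries: 80
Total = 40 + 80 = 120


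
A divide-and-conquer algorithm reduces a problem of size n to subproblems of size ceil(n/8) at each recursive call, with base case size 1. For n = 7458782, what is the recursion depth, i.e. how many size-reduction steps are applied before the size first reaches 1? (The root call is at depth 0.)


Each step divides the size by 8 (rounding up); after k steps the size is ceil(n/8^k), which equals 1 exactly when 8^k >= n.
So the depth is the smallest k with 8^k >= 7458782, i.e. ceil(log_8(7458782)).
8^7 = 2097152 < 7458782 <= 16777216 = 8^8
Recursion depth = 8


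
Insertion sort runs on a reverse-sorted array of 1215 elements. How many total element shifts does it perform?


Sum of shifts = 1 + 2 + 3 + ... + 1214
= 1215 * 1214 / 2
= 1475010 / 2
= 737505


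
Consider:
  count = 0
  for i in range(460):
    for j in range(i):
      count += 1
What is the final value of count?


For each i, the inner loop runs i times:
  i=0: inner runs 0 times
  i=1: inner runs 1 time
  i=2: inner runs 2 times
  i=3: inner runs 3 times
  i=4: inner runs 4 times
  i=5: inner runs 5 times
  i=6: inner runs 6 times
  i=7: inner runs 7 times
  ...
Total = 0 + 1 + 2 + ... + 459 = 460*(460-1)/2 = 105570


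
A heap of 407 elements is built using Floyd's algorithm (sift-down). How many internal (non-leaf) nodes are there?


Leaf nodes occupy roughly half the array.
Sift-down is called for each internal node, starting from the last one.
Internal nodes = floor(n/2) = floor(407/2) = 203


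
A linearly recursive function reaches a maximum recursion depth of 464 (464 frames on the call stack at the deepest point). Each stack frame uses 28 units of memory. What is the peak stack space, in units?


Maximum recursion depth = 464 frames
Memory per frame = 28 units
Total stack space = depth * frame_size
= 464 * 28 = 12992


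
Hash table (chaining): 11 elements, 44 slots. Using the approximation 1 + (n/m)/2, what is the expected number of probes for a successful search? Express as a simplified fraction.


Computing expected probes:
alpha = 11/44
= 1 + alpha/2
= 1 + 11/(2*44)
= (2*44 + 11) / (2*44)
= 99/88 = 9/8


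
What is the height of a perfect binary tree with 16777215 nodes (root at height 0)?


A perfect binary tree with 16777215 nodes:
  16777215 = 2^24 - 1
  Levels: 0, 1, ..., 23
  Height = 23


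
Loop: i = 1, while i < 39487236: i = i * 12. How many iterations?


i multiplies by 12 each step:
i = 1 -> 12 -> 144 -> 1728 -> 20736 -> 248832 -> 2985984 -> 35831808 -> 429981696 (stop)
Iterations = ceil(log_12(39487236)) = 8


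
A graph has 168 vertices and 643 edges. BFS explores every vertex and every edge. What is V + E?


A full BFS traversal dequeues each vertex once and examines each edge once.
Vertex visits: 168
Edge visits: 643
V + E = 168 + 643 = 811


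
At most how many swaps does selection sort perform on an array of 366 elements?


Each of the 365 passes places one element in its final position.
Pass 1: swap minimum into position 0
Pass 2: swap minimum of remaining into position 1
...
Pass 365: last two elements, one swap
Maximum swaps = 366 - 1 = 365


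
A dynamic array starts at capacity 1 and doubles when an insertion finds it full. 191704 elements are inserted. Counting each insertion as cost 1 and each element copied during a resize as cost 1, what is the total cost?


n = 191704
Insertion costs: 191704
Resizes copy 1, 2, 4, ... up to the largest power of 2 that is <= n-1 = 191703, i.e. 131072.
Copy costs = 1 + 2 + 4 + 8 + 16 + 32 + 64 + 128 + 256 + 512 + 1024 + 2048 + 4096 + 8192 + 16384 + 32768 + 65536 + 131072 = 262143
Total = 191704 + 262143 = 453847


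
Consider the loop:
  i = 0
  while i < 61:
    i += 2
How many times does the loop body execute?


Starting at i = 0, each iteration adds 2.
Iterations until i >= 61:
  Iteration 1: i = 0 -> i = 2
  Iteration 2: i = 2 -> i = 4
  Iteration 3: i = 4 -> i = 6
  Iteration 4: i = 6 -> i = 8
  Iteration 5: i = 8 -> i = 10
  Iteration 6: i = 10 -> i = 12
  Iteration 7: i = 12 -> i = 14
  Iteration 8: i = 14 -> i = 16
  ... continuing ...
Total iterations = ceil(61/2) = 31


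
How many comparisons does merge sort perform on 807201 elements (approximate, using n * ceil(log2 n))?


Recursion depth: ceil(log2(807201)) = 20
Each recursion level merges n = 807201 elements
Total = 807201 * 20 = 16144020


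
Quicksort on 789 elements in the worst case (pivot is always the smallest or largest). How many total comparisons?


In the worst case, each partition step picks the worst pivot:
  Partition 1: 788 comparisons (n-1 elements to compare)
  Partition 2: 787 comparisons
  Partition 3: 786 comparisons
  Partition 4: 785 comparisons
  Partition 5: 784 comparisons
  ...
  Last partition: 0 comparisons
Total = (n-1) + (n-2) + ... + 1 + 0 = n*(n-1)/2
= 789*788/2 = 310866


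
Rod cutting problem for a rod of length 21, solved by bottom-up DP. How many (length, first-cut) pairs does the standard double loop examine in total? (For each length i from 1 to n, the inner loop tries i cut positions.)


For each subproblem length i = 1..21, the inner loop considers i possible first cuts.
Total = 1 + 2 + ... + 21
= 21*(21+1)/2
= 21*22/2 = 231


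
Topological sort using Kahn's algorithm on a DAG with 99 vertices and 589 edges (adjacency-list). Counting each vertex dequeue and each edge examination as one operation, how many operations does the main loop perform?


Kahn's algorithm:
  1. Compute in-degrees: O(V + E)
  2. Process queue: each vertex dequeued once (O(V))
     each edge examined once (O(E))
Total = V + E = 99 + 589 = 688


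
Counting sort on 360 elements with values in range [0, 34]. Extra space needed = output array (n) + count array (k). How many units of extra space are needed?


Output array size: 360 (to store sorted result)
Count array size: 35 (one slot per possible value, range 0 to 34)
Total extra space = 360 + 35 = 395


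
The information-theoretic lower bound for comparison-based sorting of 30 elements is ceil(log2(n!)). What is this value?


A binary decision tree of height h has at most 2^h leaves and needs at least n! of them, so h >= ceil(log2(n!)).
Compute 30! as a running product:
  x2 = 2, x3 = 6, x4 = 24, x5 = 120
  x6 = 720, x7 = 5040, x8 = 40320, x9 = 362880
  x10 = 3628800, x11 = 39916800, x12 = 479001600, x13 = 6227020800
  x14 = 87178291200, x15 = 1307674368000, x16 = 20922789888000, x17 = 355687428096000
  x18 = 6402373705728000, x19 = 121645100408832000, x20 = 2432902008176640000, x21 = 51090942171709440000
  x22 = 1124000727777607680000, x23 = 25852016738884976640000, x24 = 620448401733239439360000, x25 = 15511210043330985984000000
  x26 = 403291461126605635584000000, x27 = 10888869450418352160768000000, x28 = 304888344611713860501504000000, x29 = 8841761993739701954543616000000
  x30 = 265252859812191058636308480000000
30! = 265252859812191058636308480000000
Bracket between powers of 2:
  2^107 = 162259276829213363391578010288128 < 265252859812191058636308480000000 <= 324518553658426726783156020576256 = 2^108
So ceil(log2(30!)) = 108


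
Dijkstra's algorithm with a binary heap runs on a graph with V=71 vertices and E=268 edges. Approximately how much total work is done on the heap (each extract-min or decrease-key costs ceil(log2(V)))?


Dijkstra with a binary heap: each vertex is extracted once, each edge may relax once.
Each heap operation costs O(log V).
V + E = 71 + 268 = 339
ceil(log2(71)) = 7 (since 2^6 = 64 < 71 <= 128 = 2^7)
Total heap work = (V+E) * ceil(log2(V)) = 339 * 7 = 2373


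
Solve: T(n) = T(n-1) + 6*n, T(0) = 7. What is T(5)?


Expanding the recurrence:
T(5) = T(4) + 6*5
       = T(3) + 6*4 + 6*5
       ...
       = T(0) + 6*(1 + 2 + ... + 5)
       = 7 + 6 * 5*6/2
       = 7 + 6 * 15
       = 7 + 90 = 97


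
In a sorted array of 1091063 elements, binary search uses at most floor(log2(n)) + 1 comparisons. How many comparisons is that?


Halving sequence: 1091063 -> 545531 -> 272765 -> 136382 -> 68191 -> 34095 -> 17047 -> 8523 -> 4261 -> 2130 -> 1065 -> 532 -> 266 -> 133 -> 66 -> 33 -> 16 -> 8 -> 4 -> 2 -> 1
Number of halvings = 20
Max comparisons = 20 + 1 = 21


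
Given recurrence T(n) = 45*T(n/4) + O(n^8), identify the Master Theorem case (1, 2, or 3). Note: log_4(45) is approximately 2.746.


Master Theorem parameters: a=45, b=4, c=8
log_b(a) = 2.746
Compare b^c with a: 4^8 = 65536 > 45, so c > log_b(a).
Comparing c=8 vs log_b(a)=2.746:
8 > 2.746 => Case 3
Result: T(n) = O(n^8)
Master Theorem case = 3


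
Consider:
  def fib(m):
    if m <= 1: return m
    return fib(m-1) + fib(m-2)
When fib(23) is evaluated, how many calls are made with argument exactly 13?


Let N(m) = number of times fib(m) is called while evaluating fib(23).
N(23) = 1 (the initial call).
N(22) = 1 (only fib(23) calls it).
For 1 <= m <= 21: fib(m) is called by fib(m+1) and fib(m+2), so
  N(m) = N(m+1) + N(m+2).
fib(0) is called only by fib(2), so N(0) = N(2).
Walk down from m=23:
  N(23)=1, N(22)=1, N(21)=2, N(20)=3, N(19)=5, N(18)=8, N(17)=13, N(16)=21, N(15)=34, N(14)=55, N(13)=89
N(13) = 89


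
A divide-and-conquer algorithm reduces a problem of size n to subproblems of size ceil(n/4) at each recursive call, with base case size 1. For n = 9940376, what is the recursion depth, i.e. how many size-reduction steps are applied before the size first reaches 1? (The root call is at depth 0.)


Each step divides the size by 4 (rounding up); after k steps the size is ceil(n/4^k), which equals 1 exactly when 4^k >= n.
So the depth is the smallest k with 4^k >= 9940376, i.e. ceil(log_4(9940376)).
4^11 = 4194304 < 9940376 <= 16777216 = 4^12
Recursion depth = 12


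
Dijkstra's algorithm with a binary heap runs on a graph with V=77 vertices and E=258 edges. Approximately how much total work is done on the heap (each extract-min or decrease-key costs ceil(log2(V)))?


Dijkstra with a binary heap: each vertex is extracted once, each edge may relax once.
Each heap operation costs O(log V).
V + E = 77 + 258 = 335
ceil(log2(77)) = 7 (since 2^6 = 64 < 77 <= 128 = 2^7)
Total heap work = (V+E) * ceil(log2(V)) = 335 * 7 = 2345


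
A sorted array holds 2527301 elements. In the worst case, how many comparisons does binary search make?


Halving sequence: 2527301 -> 1263650 -> 631825 -> 315912 -> 157956 -> 78978 -> 39489 -> 19744 -> 9872 -> 4936 -> 2468 -> 1234 -> 617 -> 308 -> 154 -> 77 -> 38 -> 19 -> 9 -> 4 -> 2 -> 1
Number of halvings = 21
Max comparisons = 21 + 1 = 22


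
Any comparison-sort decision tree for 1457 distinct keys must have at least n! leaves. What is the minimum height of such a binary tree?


A binary decision tree of height h has at most 2^h leaves and needs at least n! of them, so h >= ceil(log2(n!)).
1457! is far too large to multiply out, so use Stirling's series:
  ln(n!) ~ n ln n - n + (1/2) ln(2 pi n) + 1/(12n)  (error below 1/(360 n^3), negligible here)
  ln(1457) = 7.2841348
  n ln n = 1457 * 7.2841348 = 10612.9844
  (1/2) ln(2 pi * 1457) = (1/2) ln(9154.6010) = 4.5610
  1/(12*1457) = 0.0001
  ln(1457!) ~ 10612.9844 - 1457 + 4.5610 + 0.0001 = 9160.5455
Convert to base 2: log2(1457!) = 9160.5455 / ln 2 = 9160.5455 / 0.69314718 = 13215.8736
ceil(13215.8736) = 13216


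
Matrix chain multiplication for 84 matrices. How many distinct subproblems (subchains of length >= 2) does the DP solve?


Subproblems are indexed by (i, j) where i < j.
Number of such pairs = n*(n-1)/2
= 84 * 83 / 2
= 3486


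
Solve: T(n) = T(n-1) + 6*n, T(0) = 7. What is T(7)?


Expanding the recurrence:
T(7) = T(6) + 6*7
       = T(5) + 6*6 + 6*7
       ...
       = T(0) + 6*(1 + 2 + ... + 7)
       = 7 + 6 * 7*8/2
       = 7 + 6 * 28
       = 7 + 168 = 175


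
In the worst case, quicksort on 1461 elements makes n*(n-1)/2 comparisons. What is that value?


Sum of comparisons per partition:
1460 + 1459 + ... + 1 + 0
= 1461 * (1461 - 1) / 2
= 1461 * 1460 / 2
= 1066530


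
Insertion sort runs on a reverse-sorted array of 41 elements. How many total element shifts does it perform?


Sum of shifts = 1 + 2 + 3 + ... + 40
= 41 * 40 / 2
= 1640 / 2
= 820


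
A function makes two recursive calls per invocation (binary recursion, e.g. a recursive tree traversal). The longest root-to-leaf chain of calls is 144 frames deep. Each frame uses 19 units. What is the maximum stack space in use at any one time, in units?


Binary recursion: the two calls run one after the other, so only one root-to-leaf chain of frames is on the stack at a time.
Maximum depth (longest chain) = 144 frames
Each frame = 19 units
Max stack space = 144 * 19 = 2736


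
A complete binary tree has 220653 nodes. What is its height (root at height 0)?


In a complete binary tree, level k holds nodes 2^k .. 2^(k+1)-1 (1-indexed).
Height = floor(log2(n)) = floor(log2(220653)) = 17
Check: 2^17 = 131072 <= 220653 < 262144 = 2^18


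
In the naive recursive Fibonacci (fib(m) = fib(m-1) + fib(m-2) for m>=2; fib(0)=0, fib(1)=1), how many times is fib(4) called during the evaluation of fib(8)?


Let N(m) = number of times fib(m) is called while evaluating fib(8).
N(8) = 1 (the initial call).
N(7) = 1 (only fib(8) calls it).
For 1 <= m <= 6: fib(m) is called by fib(m+1) and fib(m+2), so
  N(m) = N(m+1) + N(m+2).
fib(0) is called only by fib(2), so N(0) = N(2).
Walk down from m=8:
  N(8)=1, N(7)=1, N(6)=2, N(5)=3, N(4)=5
N(4) = 5


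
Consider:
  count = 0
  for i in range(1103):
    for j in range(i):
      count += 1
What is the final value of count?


For each i, the inner loop runs i times:
  i=0: inner runs 0 times
  i=1: inner runs 1 time
  i=2: inner runs 2 times
  i=3: inner runs 3 times
  i=4: inner runs 4 times
  i=5: inner runs 5 times
  i=6: inner runs 6 times
  i=7: inner runs 7 times
  ...
Total = 0 + 1 + 2 + ... + 1102 = 1103*(1103-1)/2 = 607753


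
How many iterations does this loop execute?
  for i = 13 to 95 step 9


The loop variable i takes values starting at 13 and increments by 9 each iteration.
Sequence: i = 13, 22, 31, 40, 49, 58, 67, 76, 85, ...
The upper bound 95 is inclusive, so the count is floor((last - first) / step) + 1:
floor((95 - 13) / 9) + 1 = floor(82/9) + 1 = 9 + 1 = 10


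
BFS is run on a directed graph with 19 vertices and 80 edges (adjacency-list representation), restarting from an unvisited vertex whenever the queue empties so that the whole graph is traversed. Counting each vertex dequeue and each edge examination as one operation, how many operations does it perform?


A full BFS traversal dequeues each vertex exactly once and examines each directed edge exactly once.
V = 19 (vertex processing cost)
E = 80 (edge examination cost)
Total operations proportional to V + E = 19 + 80 = 99


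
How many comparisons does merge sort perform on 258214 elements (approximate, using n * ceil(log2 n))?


Recursion depth: ceil(log2(258214)) = 18
Each recursion level merges n = 258214 elements
Total = 258214 * 18 = 4647852


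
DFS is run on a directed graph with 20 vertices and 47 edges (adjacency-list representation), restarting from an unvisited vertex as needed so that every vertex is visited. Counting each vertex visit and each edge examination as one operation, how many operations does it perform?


A full DFS traversal processes each vertex exactly once (push/pop on stack).
Each directed edge is examined once.
V = 20, E = 47
V + E = 67


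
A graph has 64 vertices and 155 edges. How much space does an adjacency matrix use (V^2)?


Adjacency matrix: V x V grid of entries
Space = V^2 = 64^2 = 64 * 64 = 4096


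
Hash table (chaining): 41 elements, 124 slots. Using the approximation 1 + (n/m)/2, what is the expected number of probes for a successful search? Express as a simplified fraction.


Computing expected probes:
alpha = 41/124
= 1 + alpha/2
= 1 + 41/(2*124)
= (2*124 + 41) / (2*124)
= 289/248


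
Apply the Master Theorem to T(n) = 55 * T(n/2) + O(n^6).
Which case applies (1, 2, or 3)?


The Master Theorem: T(n) = a*T(n/b) + O(n^c)
  a = 55, b = 2, c = 6
log_b(a) = log_2(55) ~ 5.781
Compare b^c with a: 2^6 = 64 > 55, so c > log_b(a).
Since c > log_b(a), Case 3 applies.
T(n) = O(n^6)
Master Theorem case = 3


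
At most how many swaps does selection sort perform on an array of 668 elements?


Each of the 667 passes places one element in its final position.
Pass 1: swap minimum into position 0
Pass 2: swap minimum of remaining into position 1
...
Pass 667: last two elements, one swap
Maximum swaps = 668 - 1 = 667


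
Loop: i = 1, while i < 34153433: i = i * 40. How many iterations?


i multiplies by 40 each step:
i = 1 -> 40 -> 1600 -> 64000 -> 2560000 -> 102400000 (stop)
Iterations = ceil(log_40(34153433)) = 5


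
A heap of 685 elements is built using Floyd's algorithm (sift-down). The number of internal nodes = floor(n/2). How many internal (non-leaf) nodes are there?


Leaf nodes occupy roughly half the array.
Sift-down is called for each internal node, starting from the last one.
Internal nodes = floor(n/2) = floor(685/2) = 342


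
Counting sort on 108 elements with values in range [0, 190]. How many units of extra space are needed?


Output array size: 108 (to store sorted result)
Count array size: 191 (one slot per possible value, range 0 to 190)
Total extra space = 108 + 191 = 299


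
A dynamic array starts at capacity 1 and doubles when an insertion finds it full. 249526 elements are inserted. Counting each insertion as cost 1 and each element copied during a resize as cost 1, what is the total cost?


n = 249526
Insertion costs: 249526
Resizes copy 1, 2, 4, ... up to the largest power of 2 that is <= n-1 = 249525, i.e. 131072.
Copy costs = 1 + 2 + 4 + 8 + 16 + 32 + 64 + 128 + 256 + 512 + 1024 + 2048 + 4096 + 8192 + 16384 + 32768 + 65536 + 131072 = 262143
Total = 249526 + 262143 = 511669


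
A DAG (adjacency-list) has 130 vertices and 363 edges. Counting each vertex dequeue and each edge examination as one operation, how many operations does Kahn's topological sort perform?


V = 130 (vertex processing)
E = 363 (edge processing)
V + E = 130 + 363 = 493


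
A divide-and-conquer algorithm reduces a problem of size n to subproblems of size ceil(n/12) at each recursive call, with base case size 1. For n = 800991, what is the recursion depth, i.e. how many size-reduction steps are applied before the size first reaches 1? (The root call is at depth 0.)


Each step divides the size by 12 (rounding up); after k steps the size is ceil(n/12^k), which equals 1 exactly when 12^k >= n.
So the depth is the smallest k with 12^k >= 800991, i.e. ceil(log_12(800991)).
12^5 = 248832 < 800991 <= 2985984 = 12^6
Recursion depth = 6


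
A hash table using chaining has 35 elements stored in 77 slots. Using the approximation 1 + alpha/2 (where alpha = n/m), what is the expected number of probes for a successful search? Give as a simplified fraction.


Load factor alpha = n/m = 35/77
Expected probes = 1 + alpha/2 = 1 + 35/(2*77)
= 1 + 35/154
= 154/154 + 35/154
= 189/154
Simplify: 27/22


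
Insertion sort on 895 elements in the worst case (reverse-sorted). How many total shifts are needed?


In the worst case (reverse-sorted), each element shifts past all previous:
  Element 1: 1 shifts
  Element 2: 2 shifts
  Element 3: 3 shifts
  Element 4: 4 shifts
  Element 5: 5 shifts
  ...
  Element 894: 894 shifts
Total = 1 + 2 + ... + 894
= 895*(895-1)/2 = 400065


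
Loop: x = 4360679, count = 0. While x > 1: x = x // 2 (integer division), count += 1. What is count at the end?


The variable x halves each step:
x = 4360679 -> 2180339 -> 1090169 -> 545084 -> 272542 -> 136271 -> 68135 -> 34067 -> 17033 -> 8516 -> 4258 -> 2129 -> 1064 -> 532 -> 266 -> 133 -> 66 -> 33 -> 16 -> 8 -> 4 -> 2 -> 1
Number of halvings = floor(log2(4360679)) = 22


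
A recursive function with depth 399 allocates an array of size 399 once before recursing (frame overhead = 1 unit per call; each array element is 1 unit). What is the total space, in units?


Array allocation: 399 units (allocated once)
Stack frames: 399 deep * 1 per frame = 399 units
Total = 399 + 399 = 798


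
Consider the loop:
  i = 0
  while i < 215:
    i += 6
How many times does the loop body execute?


Starting at i = 0, each iteration adds 6.
Iterations until i >= 215:
  Iteration 1: i = 0 -> i = 6
  Iteration 2: i = 6 -> i = 12
  Iteration 3: i = 12 -> i = 18
  Iteration 4: i = 18 -> i = 24
  Iteration 5: i = 24 -> i = 30
  Iteration 6: i = 30 -> i = 36
  Iteration 7: i = 36 -> i = 42
  Iteration 8: i = 42 -> i = 48
  ... continuing ...
Total iterations = ceil(215/6) = 36


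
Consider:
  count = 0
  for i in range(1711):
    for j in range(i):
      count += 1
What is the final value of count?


For each i, the inner loop runs i times:
  i=0: inner runs 0 times
  i=1: inner runs 1 time
  i=2: inner runs 2 times
  i=3: inner runs 3 times
  i=4: inner runs 4 times
  i=5: inner runs 5 times
  i=6: inner runs 6 times
  i=7: inner runs 7 times
  ...
Total = 0 + 1 + 2 + ... + 1710 = 1711*(1711-1)/2 = 1462905


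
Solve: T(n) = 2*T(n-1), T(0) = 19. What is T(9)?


Unrolling:
T(9) = 2*T(8) = 2^2*T(7) = ... = 2^9*T(0)
= 2^9 * 19
= 512 * 19 = 9728


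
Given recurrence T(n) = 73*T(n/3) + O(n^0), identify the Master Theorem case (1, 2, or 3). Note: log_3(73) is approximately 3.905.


Master Theorem parameters: a=73, b=3, c=0
log_b(a) = 3.905
Compare b^c with a: 3^0 = 1 < 73, so c < log_b(a).
Comparing c=0 vs log_b(a)=3.905:
0 < 3.905 => Case 1
Result: T(n) = O(n^(log_3 73)) ~ O(n^3.905)
Master Theorem case = 1


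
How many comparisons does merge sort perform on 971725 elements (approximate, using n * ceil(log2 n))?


Recursion depth: ceil(log2(971725)) = 20
Each recursion level merges n = 971725 elements
Total = 971725 * 20 = 19434500


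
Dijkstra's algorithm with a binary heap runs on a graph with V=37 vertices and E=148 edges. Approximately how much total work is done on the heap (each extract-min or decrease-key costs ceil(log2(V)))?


Dijkstra with a binary heap: each vertex is extracted once, each edge may relax once.
Each heap operation costs O(log V).
V + E = 37 + 148 = 185
ceil(log2(37)) = 6 (since 2^5 = 32 < 37 <= 64 = 2^6)
Total heap work = (V+E) * ceil(log2(V)) = 185 * 6 = 1110


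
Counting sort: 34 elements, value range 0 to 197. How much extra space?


n = 34 (output array)
k = 198 (count array for 198 distinct values)
Extra space = 34 + 198 = 232


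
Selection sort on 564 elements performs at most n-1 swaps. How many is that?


Each of the 563 passes places one element in its final position.
Pass 1: swap minimum into position 0
Pass 2: swap minimum of remaining into position 1
...
Pass 563: last two elements, one swap
Maximum swaps = 564 - 1 = 563


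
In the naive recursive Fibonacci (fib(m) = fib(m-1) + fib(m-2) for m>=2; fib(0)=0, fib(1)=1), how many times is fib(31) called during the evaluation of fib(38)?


Let N(m) = number of times fib(m) is called while evaluating fib(38).
N(38) = 1 (the initial call).
N(37) = 1 (only fib(38) calls it).
For 1 <= m <= 36: fib(m) is called by fib(m+1) and fib(m+2), so
  N(m) = N(m+1) + N(m+2).
fib(0) is called only by fib(2), so N(0) = N(2).
Walk down from m=38:
  N(38)=1, N(37)=1, N(36)=2, N(35)=3, N(34)=5, N(33)=8, N(32)=13, N(31)=21
N(31) = 21


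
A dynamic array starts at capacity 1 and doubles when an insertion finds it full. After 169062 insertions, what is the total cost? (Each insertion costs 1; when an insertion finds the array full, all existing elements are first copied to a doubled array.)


Insertion cost: 169062 (one per element)
Resizes occur just before inserting elements 2, 3, 5, 9, ...
Elements copied at each resize: 1 + 2 + 4 + 8 + 16 + 32 + 64 + 128 + 256 + 512 + 1024 + 2048 + 4096 + 8192 + 16384 + 32768 + 65536 + 131072
Sum of copies = 262143 (geometric series: 2^k - 1)
Total = 169062 + 262143 = 431205


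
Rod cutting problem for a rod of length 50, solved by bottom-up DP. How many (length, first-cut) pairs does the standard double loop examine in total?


For each subproblem length i = 1..50, the inner loop considers i possible first cuts.
Total = 1 + 2 + ... + 50
= 50*(50+1)/2
= 50*51/2 = 1275


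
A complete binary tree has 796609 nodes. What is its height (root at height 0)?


In a complete binary tree, level k holds nodes 2^k .. 2^(k+1)-1 (1-indexed).
Height = floor(log2(n)) = floor(log2(796609)) = 19
Check: 2^19 = 524288 <= 796609 < 1048576 = 2^20


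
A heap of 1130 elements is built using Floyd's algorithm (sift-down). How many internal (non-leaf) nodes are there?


Leaf nodes occupy roughly half the array.
Sift-down is called for each internal node, starting from the last one.
Internal nodes = floor(n/2) = floor(1130/2) = 565


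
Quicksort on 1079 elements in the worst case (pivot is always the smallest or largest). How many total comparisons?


In the worst case, each partition step picks the worst pivot:
  Partition 1: 1078 comparisons (n-1 elements to compare)
  Partition 2: 1077 comparisons
  Partition 3: 1076 comparisons
  Partition 4: 1075 comparisons
  Partition 5: 1074 comparisons
  ...
  Last partition: 0 comparisons
Total = (n-1) + (n-2) + ... + 1 + 0 = n*(n-1)/2
= 1079*1078/2 = 581581


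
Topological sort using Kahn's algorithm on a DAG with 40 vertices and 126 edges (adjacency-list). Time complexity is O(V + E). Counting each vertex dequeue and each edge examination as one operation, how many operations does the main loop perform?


Kahn's algorithm:
  1. Compute in-degrees: O(V + E)
  2. Process queue: each vertex dequeued once (O(V))
     each edge examined once (O(E))
Total = V + E = 40 + 126 = 166


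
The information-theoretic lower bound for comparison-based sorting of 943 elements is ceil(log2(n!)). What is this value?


A binary decision tree of height h has at most 2^h leaves and needs at least n! of them, so h >= ceil(log2(n!)).
943! is far too large to multiply out, so use Stirling's series:
  ln(n!) ~ n ln n - n + (1/2) ln(2 pi n) + 1/(12n)  (error below 1/(360 n^3), negligible here)
  ln(943) = 6.8490663
  n ln n = 943 * 6.8490663 = 6458.6695
  (1/2) ln(2 pi * 943) = (1/2) ln(5925.0437) = 4.3435
  1/(12*943) = 0.0001
  ln(943!) ~ 6458.6695 - 943 + 4.3435 + 0.0001 = 5520.0131
Convert to base 2: log2(943!) = 5520.0131 / ln 2 = 5520.0131 / 0.69314718 = 7963.6955
ceil(7963.6955) = 7964


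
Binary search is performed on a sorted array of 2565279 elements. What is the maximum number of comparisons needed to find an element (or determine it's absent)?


Binary search halves the search space each comparison:
  Step 1: search space = 2565279 -> 1282639
  Step 2: search space = 1282639 -> 641319
  Step 3: search space = 641319 -> 320659
  Step 4: search space = 320659 -> 160329
  Step 5: search space = 160329 -> 80164
  Step 6: search space = 80164 -> 40082
  Step 7: search space = 40082 -> 20041
  Step 8: search space = 20041 -> 10020
  Step 9: search space = 10020 -> 5010
  Step 10: search space = 5010 -> 2505
  Step 11: search space = 2505 -> 1252
  Step 12: search space = 1252 -> 626
  Step 13: search space = 626 -> 313
  Step 14: search space = 313 -> 156
  Step 15: search space = 156 -> 78
  Step 16: search space = 78 -> 39
  Step 17: search space = 39 -> 19
  Step 18: search space = 19 -> 9
  Step 19: search space = 9 -> 4
  Step 20: search space = 4 -> 2
  Step 21: search space = 2 -> 1
  Step 22: search space = 1 (final check)
Maximum comparisons = floor(log2(2565279)) + 1 = 21 + 1 = 22


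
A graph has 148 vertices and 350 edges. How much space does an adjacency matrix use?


Adjacency matrix: V x V grid of entries
Space = V^2 = 148^2 = 148 * 148 = 21904


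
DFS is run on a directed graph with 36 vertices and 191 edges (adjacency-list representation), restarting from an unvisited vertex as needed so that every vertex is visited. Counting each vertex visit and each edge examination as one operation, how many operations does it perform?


A full DFS traversal processes each vertex exactly once (push/pop on stack).
Each directed edge is examined once.
V = 36, E = 191
V + E = 227


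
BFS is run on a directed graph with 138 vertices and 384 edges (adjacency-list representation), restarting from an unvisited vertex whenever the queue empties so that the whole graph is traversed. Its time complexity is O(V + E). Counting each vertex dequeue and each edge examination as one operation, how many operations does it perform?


A full BFS traversal dequeues each vertex exactly once and examines each directed edge exactly once.
V = 138 (vertex processing cost)
E = 384 (edge examination cost)
Total operations proportional to V + E = 138 + 384 = 522


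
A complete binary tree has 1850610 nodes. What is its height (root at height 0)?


In a complete binary tree, level k holds nodes 2^k .. 2^(k+1)-1 (1-indexed).
Height = floor(log2(n)) = floor(log2(1850610)) = 20
Check: 2^20 = 1048576 <= 1850610 < 2097152 = 2^21


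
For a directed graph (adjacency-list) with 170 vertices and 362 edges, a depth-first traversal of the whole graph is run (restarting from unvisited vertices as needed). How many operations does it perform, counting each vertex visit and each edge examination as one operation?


A full DFS traversal visits each vertex once and examines each edge once.
V = 170
E = 362
Sum = 170 + 362 = 532


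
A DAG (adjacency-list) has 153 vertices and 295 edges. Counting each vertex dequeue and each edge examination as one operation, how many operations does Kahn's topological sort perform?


V = 153 (vertex processing)
E = 295 (edge processing)
V + E = 153 + 295 = 448


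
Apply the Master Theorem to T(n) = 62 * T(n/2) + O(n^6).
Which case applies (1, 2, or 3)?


The Master Theorem: T(n) = a*T(n/b) + O(n^c)
  a = 62, b = 2, c = 6
log_b(a) = log_2(62) ~ 5.954
Compare b^c with a: 2^6 = 64 > 62, so c > log_b(a).
Since c > log_b(a), Case 3 applies.
T(n) = O(n^6)
Master Theorem case = 3


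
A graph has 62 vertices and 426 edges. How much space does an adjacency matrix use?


Adjacency matrix: V x V grid of entries
Space = V^2 = 62^2 = 62 * 62 = 3844


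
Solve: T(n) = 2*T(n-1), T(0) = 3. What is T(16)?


Unrolling:
T(16) = 2*T(15) = 2^2*T(14) = ... = 2^16*T(0)
= 2^16 * 3
= 65536 * 3 = 196608


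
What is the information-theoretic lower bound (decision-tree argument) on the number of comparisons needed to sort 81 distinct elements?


A binary decision tree of height h has at most 2^h leaves and needs at least n! of them, so h >= ceil(log2(n!)).
81! is far too large to multiply out, so use Stirling's series:
  ln(n!) ~ n ln n - n + (1/2) ln(2 pi n) + 1/(12n)  (error below 1/(360 n^3), negligible here)
  ln(81) = 4.3944492
  n ln n = 81 * 4.3944492 = 355.9504
  (1/2) ln(2 pi * 81) = (1/2) ln(508.9380) = 3.1162
  1/(12*81) = 0.0010
  ln(81!) ~ 355.9504 - 81 + 3.1162 + 0.0010 = 278.0676
Convert to base 2: log2(81!) = 278.0676 / ln 2 = 278.0676 / 0.69314718 = 401.1667
ceil(401.1667) = 402


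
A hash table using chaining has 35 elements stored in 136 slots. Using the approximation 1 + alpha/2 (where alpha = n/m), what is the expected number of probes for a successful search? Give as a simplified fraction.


Load factor alpha = n/m = 35/136
Expected probes = 1 + alpha/2 = 1 + 35/(2*136)
= 1 + 35/272
= 272/272 + 35/272
= 307/272


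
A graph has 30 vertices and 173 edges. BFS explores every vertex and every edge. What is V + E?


A full BFS traversal dequeues each vertex once and examines each edge once.
Vertex visits: 30
Edge visits: 173
V + E = 30 + 173 = 203


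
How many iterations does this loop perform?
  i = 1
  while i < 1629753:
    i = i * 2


The loop variable doubles each iteration:
i = 1 -> 2 -> 4 -> 8 -> 16 -> 32 -> 64 -> 128 -> 256 -> 512 -> 1024 -> 2048 -> 4096 -> 8192 -> 16384 -> 32768 -> 65536 -> 131072 -> 262144 -> 524288 -> 1048576 -> 2097152 (stop, 2097152 >= 1629753)
Number of doublings = ceil(log2(1629753)) = 21


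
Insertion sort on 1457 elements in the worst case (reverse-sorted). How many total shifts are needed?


In the worst case (reverse-sorted), each element shifts past all previous:
  Element 1: 1 shifts
  Element 2: 2 shifts
  Element 3: 3 shifts
  Element 4: 4 shifts
  Element 5: 5 shifts
  ...
  Element 1456: 1456 shifts
Total = 1 + 2 + ... + 1456
= 1457*(1457-1)/2 = 1060696


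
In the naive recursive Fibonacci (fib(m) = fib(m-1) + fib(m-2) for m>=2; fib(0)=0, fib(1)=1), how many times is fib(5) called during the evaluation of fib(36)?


Let N(m) = number of times fib(m) is called while evaluating fib(36).
N(36) = 1 (the initial call).
N(35) = 1 (only fib(36) calls it).
For 1 <= m <= 34: fib(m) is called by fib(m+1) and fib(m+2), so
  N(m) = N(m+1) + N(m+2).
fib(0) is called only by fib(2), so N(0) = N(2).
Walk down from m=36:
  N(36)=1, N(35)=1, N(34)=2, N(33)=3, N(32)=5, N(31)=8, N(30)=13, N(29)=21, N(28)=34, N(27)=55, N(26)=89, N(25)=144, N(24)=233, N(23)=377, N(22)=610, N(21)=987, N(20)=1597, N(19)=2584, N(18)=4181, N(17)=6765, N(16)=10946, N(15)=17711, N(14)=28657, N(13)=46368, N(12)=75025, N(11)=121393, N(10)=196418, N(9)=317811, N(8)=514229, N(7)=832040, N(6)=1346269, N(5)=2178309
N(5) = 2178309


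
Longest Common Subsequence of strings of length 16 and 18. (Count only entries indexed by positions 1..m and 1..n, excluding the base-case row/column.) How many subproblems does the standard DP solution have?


DP table indexed by positions in both strings.
First string: 16 positions
Second string: 18 positions
Total = 16 * 18 = 288
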